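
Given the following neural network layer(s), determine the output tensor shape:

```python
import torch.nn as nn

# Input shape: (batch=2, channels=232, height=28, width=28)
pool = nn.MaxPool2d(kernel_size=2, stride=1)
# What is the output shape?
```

Input: (2, 232, 28, 28) -> Output: (2, 232, 27, 27)

Answer: (2, 232, 27, 27)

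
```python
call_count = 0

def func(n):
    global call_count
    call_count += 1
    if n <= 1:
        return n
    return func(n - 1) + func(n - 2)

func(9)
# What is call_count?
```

Calls(n) = 1 + Calls(n-1) + Calls(n-2); Calls(0)=Calls(1)=1. For n=9 this gives 109.

Answer: 109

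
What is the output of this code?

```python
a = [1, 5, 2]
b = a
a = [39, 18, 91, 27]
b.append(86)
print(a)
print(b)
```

Key concept: rebinding vs mutation: a is rebound to a new list, b still points at the original.
Step by step:
`a = [1, 5, 2]` → a = [1, 5, 2]
`b = a` → b = [1, 5, 2] (same object as a)
`a = [39, 18, 91, 27]` → a = [39, 18, 91, 27]
`b.append(86)` → b = [1, 5, 2, 86]
`print(a)` → prints [39, 18, 91, 27]
`print(b)` → prints [1, 5, 2, 86]

Answer:
[39, 18, 91, 27]
[1, 5, 2, 86]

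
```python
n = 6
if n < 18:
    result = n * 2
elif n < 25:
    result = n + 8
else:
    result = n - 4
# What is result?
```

Trace:
`n = 6` → n = 6
`if n < 18: ...` → n < 18 is True → result = 12
So result = 12

Answer: 12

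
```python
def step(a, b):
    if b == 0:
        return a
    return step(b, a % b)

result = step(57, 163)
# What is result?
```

step(57, 163) -> step(163, 57) -> step(57, 49) -> step(49, 8) -> step(8, 1) -> step(1, 0) -> 1

Answer: 1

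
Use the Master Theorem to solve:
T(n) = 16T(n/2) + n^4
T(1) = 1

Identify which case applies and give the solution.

a=16, b=2, f(n)=n^4. log_2(16) = 4. Since c=4 = 4, Case 2 applies: T(n) = Θ(n^log_b(a) · log n) = O(n^4 log n).

Answer: O(n^4 log n) - Case 2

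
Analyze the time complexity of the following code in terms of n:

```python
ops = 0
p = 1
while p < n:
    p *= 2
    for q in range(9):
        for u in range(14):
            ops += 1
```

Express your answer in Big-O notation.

Each loop level contributes: log n × 1 × 1. Multiplying the contributions gives O(log n).

Answer: O(log n)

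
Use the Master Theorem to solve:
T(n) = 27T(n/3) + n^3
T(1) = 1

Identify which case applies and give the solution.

a=27, b=3, f(n)=n^3. log_3(27) = 3. Since c=3 = 3, Case 2 applies: T(n) = Θ(n^log_b(a) · log n) = O(n^3 log n).

Answer: O(n^3 log n) - Case 2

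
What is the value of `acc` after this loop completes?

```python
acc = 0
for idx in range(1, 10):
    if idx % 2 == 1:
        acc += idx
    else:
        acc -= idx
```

Add odd, subtract even
`acc` takes the values: 0 → 1 → -1 → 2 → -2 → 3 → -3 → 4 → -4 → 5

Answer: 5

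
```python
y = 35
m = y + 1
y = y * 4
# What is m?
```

Trace:
`y = 35` → y = 35
`m = y + 1` → m = 36
`y = y * 4` → y = 140
So m = 36

Answer: 36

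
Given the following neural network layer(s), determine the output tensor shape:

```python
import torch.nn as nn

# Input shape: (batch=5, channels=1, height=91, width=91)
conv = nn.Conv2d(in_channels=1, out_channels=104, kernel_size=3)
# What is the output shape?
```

Input: (5, 1, 91, 91) -> Output: (5, 104, 89, 89)

Answer: (5, 104, 89, 89)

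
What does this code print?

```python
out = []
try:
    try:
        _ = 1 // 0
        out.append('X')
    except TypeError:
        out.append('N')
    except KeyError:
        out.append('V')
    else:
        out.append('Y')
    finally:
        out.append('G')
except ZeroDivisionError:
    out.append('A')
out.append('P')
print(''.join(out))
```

Execution trace: 'G' (finally) → 'A' (outer except ZeroDivisionError) → 'P' (after the try/except). Output: GAP

Answer: GAP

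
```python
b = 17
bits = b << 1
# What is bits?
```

Trace:
`b = 17` → b = 17
`bits = b << 1` → bits = 34
So bits = 34

Answer: 34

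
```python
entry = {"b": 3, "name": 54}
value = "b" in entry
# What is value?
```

Trace:
`entry = {"b": 3, "name": 54}` → entry = {'b': 3, 'name': 54}
`value = "b" in entry` → value = True
So value = True

Answer: True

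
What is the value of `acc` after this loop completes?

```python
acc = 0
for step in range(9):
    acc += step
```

Sum of 0 to 8 = 36
`acc` takes the values: 0 → 1 → 3 → 6 → 10 → 15 → 21 → 28 → 36

Answer: 36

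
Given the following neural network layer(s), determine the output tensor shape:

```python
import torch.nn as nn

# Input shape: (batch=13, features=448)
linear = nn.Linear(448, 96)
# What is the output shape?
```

Input: (13, 448) -> Output: (13, 96)

Answer: (13, 96)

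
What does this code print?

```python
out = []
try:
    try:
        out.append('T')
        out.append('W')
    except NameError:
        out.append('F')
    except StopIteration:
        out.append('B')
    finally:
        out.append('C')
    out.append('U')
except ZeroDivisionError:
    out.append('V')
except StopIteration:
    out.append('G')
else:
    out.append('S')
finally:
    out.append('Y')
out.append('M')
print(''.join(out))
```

Execution trace: 'T' (inner try body) → 'W' (inner try body, no exception) → 'C' (inner finally) → 'U' (try body, no exception) → 'S' (else) → 'Y' (finally) → 'M' (after the try/except). Output: TWCUSYM

Answer: TWCUSYM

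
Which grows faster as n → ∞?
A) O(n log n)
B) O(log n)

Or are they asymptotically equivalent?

O(n log n) vs O(log n): Higher order terms dominate.

Answer: A) O(n log n) grows faster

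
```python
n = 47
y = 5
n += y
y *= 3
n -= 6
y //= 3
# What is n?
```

Trace:
`n = 47` → n = 47
`y = 5` → y = 5
`n += y` → n = 52
`y *= 3` → y = 15
`n -= 6` → n = 46
`y //= 3` → y = 5
So n = 46

Answer: 46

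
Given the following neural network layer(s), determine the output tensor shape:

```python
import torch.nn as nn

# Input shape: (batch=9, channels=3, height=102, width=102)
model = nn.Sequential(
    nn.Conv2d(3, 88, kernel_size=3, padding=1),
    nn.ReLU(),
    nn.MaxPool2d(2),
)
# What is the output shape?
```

Input: (9, 3, 102, 102) -> after Conv2d: (9, 88, 102, 102) -> after ReLU: (9, 88, 102, 102) -> Output: (9, 88, 51, 51)

Answer: (9, 88, 51, 51)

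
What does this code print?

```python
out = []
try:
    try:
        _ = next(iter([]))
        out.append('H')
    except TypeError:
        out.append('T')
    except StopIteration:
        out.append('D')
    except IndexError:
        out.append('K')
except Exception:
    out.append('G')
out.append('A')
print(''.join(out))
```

Execution trace: 'D' (inner except StopIteration) → 'A' (after the try/except). Output: DA

Answer: DA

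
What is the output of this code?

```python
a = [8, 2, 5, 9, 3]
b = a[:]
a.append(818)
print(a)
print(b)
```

Key concept: slice [:] creates copy.
Step by step:
`a = [8, 2, 5, 9, 3]` → a = [8, 2, 5, 9, 3]
`b = a[:]` → b = [8, 2, 5, 9, 3]
`a.append(818)` → a = [8, 2, 5, 9, 3, 818]
`print(a)` → prints [8, 2, 5, 9, 3, 818]
`print(b)` → prints [8, 2, 5, 9, 3]

Answer:
[8, 2, 5, 9, 3, 818]
[8, 2, 5, 9, 3]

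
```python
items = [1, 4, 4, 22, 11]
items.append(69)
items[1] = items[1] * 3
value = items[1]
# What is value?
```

Trace:
`items = [1, 4, 4, 22, 11]` → items = [1, 4, 4, 22, 11]
`items.append(69)` → items = [1, 4, 4, 22, 11, 69]
`items[1] = items[1] * 3` → items = [1, 12, 4, 22, 11, 69]
`value = items[1]` → value = 12
So value = 12

Answer: 12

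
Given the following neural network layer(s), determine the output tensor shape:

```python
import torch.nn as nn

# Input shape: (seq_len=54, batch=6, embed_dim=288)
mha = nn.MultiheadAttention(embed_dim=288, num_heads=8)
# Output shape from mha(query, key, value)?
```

Input: (54, 6, 288) -> Output: (54, 6, 288)

Answer: (54, 6, 288)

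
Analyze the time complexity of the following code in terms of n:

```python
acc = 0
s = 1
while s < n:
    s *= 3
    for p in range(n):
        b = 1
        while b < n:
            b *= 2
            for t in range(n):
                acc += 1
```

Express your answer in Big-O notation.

Each loop level contributes: log n × n × log n × n. Multiplying the contributions gives O(n^2 log² n).

Answer: O(n^2 log² n)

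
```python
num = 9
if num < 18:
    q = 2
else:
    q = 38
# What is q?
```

Trace:
`num = 9` → num = 9
`if num < 18: ...` → num < 18 is True → q = 2
So q = 2

Answer: 2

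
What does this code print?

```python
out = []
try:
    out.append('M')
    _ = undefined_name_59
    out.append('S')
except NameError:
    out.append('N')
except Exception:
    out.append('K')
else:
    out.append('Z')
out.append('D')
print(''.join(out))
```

Execution trace: 'M' (try body) → 'N' (except NameError) → 'D' (after the try/except). Output: MND

Answer: MND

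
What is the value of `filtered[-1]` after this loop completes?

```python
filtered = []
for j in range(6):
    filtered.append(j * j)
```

Last element of squares 0 to 5
`filtered` takes the values: [] → [0] → [0, 1] → [0, 1, 4] → [0, 1, 4, 9] → [0, 1, 4, 9, 16] → [0, 1, 4, 9, 16, 25]
So `filtered[-1]` = 25

Answer: 25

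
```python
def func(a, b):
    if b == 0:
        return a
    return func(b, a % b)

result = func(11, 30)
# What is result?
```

func(11, 30) -> func(30, 11) -> func(11, 8) -> func(8, 3) -> func(3, 2) -> func(2, 1) -> func(1, 0) -> 1

Answer: 1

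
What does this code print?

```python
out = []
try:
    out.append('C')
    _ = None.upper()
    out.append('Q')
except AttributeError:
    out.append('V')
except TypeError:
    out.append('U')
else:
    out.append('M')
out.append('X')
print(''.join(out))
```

Execution trace: 'C' (try body) → 'V' (except AttributeError) → 'X' (after the try/except). Output: CVX

Answer: CVX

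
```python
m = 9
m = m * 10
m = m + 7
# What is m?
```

Trace:
`m = 9` → m = 9
`m = m * 10` → m = 90
`m = m + 7` → m = 97
So m = 97

Answer: 97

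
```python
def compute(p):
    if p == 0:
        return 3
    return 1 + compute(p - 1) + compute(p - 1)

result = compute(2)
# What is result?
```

compute(p) = 1 + 2·compute(p-1), compute(0)=3. Closed form: (3+1)·2^2 - 1 = 15.

Answer: 15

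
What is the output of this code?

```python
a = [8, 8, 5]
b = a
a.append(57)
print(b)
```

Key concept: basic list aliasing.
Step by step:
`a = [8, 8, 5]` → a = [8, 8, 5]
`b = a` → b = [8, 8, 5] (same object as a)
`a.append(57)` → a = [8, 8, 5, 57] (same object as b); b = [8, 8, 5, 57] (same object as a)
`print(b)` → prints [8, 8, 5, 57]

Answer: [8, 8, 5, 57]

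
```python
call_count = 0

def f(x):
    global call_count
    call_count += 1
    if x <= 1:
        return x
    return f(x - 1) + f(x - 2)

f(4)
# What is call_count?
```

Calls(x) = 1 + Calls(x-1) + Calls(x-2); Calls(0)=Calls(1)=1. For x=4 this gives 9.

Answer: 9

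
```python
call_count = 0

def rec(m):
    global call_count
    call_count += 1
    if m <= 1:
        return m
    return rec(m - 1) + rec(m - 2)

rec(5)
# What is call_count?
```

Calls(m) = 1 + Calls(m-1) + Calls(m-2); Calls(0)=Calls(1)=1. For m=5 this gives 15.

Answer: 15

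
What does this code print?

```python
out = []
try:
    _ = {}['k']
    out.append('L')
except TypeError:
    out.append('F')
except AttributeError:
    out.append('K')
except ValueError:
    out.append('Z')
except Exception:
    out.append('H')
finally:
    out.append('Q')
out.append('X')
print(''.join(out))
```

Execution trace: 'H' (except Exception) → 'Q' (finally) → 'X' (after the try/except). Output: HQX

Answer: HQX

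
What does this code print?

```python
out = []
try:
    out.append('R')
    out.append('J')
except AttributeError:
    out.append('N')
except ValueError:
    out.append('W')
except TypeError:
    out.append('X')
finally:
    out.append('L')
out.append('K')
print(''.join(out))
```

Execution trace: 'R' (try body) → 'J' (try body, no exception) → 'L' (finally) → 'K' (after the try/except). Output: RJLK

Answer: RJLK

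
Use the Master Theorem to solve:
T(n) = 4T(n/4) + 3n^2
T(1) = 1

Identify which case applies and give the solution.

a=4, b=4, f(n)=3n^2. log_4(4) = 1. Since c=2 > 1 and the regularity condition holds (4(n/4)^2 = (4/4^2)n^2 with 4/4^2 < 1), Case 3 applies: T(n) = Θ(f(n)) = O(n^2).

Answer: O(n^2) - Case 3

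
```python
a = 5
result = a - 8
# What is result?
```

Trace:
`a = 5` → a = 5
`result = a - 8` → result = -3
So result = -3

Answer: -3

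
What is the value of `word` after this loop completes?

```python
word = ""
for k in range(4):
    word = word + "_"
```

Repeat '_' 4 times
`word` takes the values: "" → "_" → "__" → "___" → "____"

Answer: "____"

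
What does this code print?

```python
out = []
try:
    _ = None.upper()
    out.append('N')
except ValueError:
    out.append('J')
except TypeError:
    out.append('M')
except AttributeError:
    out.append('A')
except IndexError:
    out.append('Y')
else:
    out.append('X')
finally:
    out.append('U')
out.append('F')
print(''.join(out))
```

Execution trace: 'A' (except AttributeError) → 'U' (finally) → 'F' (after the try/except). Output: AUF

Answer: AUF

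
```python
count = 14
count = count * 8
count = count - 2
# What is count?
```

Trace:
`count = 14` → count = 14
`count = count * 8` → count = 112
`count = count - 2` → count = 110
So count = 110

Answer: 110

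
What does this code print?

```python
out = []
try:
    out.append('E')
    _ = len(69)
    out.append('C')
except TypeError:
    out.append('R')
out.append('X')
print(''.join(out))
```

Execution trace: 'E' (try body) → 'R' (except TypeError) → 'X' (after the try/except). Output: ERX

Answer: ERX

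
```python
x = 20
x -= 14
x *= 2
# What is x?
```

Trace:
`x = 20` → x = 20
`x -= 14` → x = 6
`x *= 2` → x = 12
So x = 12

Answer: 12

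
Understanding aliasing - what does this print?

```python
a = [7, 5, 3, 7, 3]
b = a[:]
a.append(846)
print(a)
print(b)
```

Key concept: slice [:] creates copy.
Step by step:
`a = [7, 5, 3, 7, 3]` → a = [7, 5, 3, 7, 3]
`b = a[:]` → b = [7, 5, 3, 7, 3]
`a.append(846)` → a = [7, 5, 3, 7, 3, 846]
`print(a)` → prints [7, 5, 3, 7, 3, 846]
`print(b)` → prints [7, 5, 3, 7, 3]

Answer:
[7, 5, 3, 7, 3, 846]
[7, 5, 3, 7, 3]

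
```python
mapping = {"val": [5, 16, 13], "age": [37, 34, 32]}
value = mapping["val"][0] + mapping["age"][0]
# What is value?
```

Trace:
`mapping = {"val": [5, 16, 13], "age": [37, 34, 32]}` → mapping = {'val': [5, 16, 13], 'age': [37, 34, 32]}
`value = mapping["val"][0] + mapping["age"][0]` → value = 42
So value = 42

Answer: 42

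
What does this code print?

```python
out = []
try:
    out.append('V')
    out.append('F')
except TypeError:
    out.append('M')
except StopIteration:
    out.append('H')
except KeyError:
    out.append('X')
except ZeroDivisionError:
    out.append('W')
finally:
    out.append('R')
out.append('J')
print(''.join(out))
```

Execution trace: 'V' (try body) → 'F' (try body, no exception) → 'R' (finally) → 'J' (after the try/except). Output: VFRJ

Answer: VFRJ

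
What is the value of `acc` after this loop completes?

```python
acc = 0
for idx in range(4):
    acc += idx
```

Sum of 0 to 3 = 6
`acc` takes the values: 0 → 1 → 3 → 6

Answer: 6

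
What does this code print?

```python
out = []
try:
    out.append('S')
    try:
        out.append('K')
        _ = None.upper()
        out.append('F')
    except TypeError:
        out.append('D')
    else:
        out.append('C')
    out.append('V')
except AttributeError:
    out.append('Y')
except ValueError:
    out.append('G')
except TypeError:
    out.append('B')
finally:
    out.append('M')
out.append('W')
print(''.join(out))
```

Execution trace: 'S' (try body) → 'K' (inner try body) → 'Y' (except AttributeError) → 'M' (finally) → 'W' (after the try/except). Output: SKYMW

Answer: SKYMW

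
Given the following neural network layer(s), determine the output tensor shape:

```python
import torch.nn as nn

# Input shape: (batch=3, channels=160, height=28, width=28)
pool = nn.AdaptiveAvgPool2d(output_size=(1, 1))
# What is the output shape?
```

Input: (3, 160, 28, 28) -> Output: (3, 160, 1, 1)

Answer: (3, 160, 1, 1)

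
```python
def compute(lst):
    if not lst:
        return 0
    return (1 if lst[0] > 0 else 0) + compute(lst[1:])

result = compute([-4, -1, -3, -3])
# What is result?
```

Count of positive elements in [-4, -1, -3, -3] = 0

Answer: 0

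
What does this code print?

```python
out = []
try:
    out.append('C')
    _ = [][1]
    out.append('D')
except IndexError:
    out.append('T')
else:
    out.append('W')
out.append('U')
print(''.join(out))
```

Execution trace: 'C' (try body) → 'T' (except IndexError) → 'U' (after the try/except). Output: CTU

Answer: CTU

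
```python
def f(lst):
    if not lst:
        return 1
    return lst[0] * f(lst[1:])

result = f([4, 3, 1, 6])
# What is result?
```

Product over [4, 3, 1, 6] = 4 * 3 * 1 * 6 = 72

Answer: 72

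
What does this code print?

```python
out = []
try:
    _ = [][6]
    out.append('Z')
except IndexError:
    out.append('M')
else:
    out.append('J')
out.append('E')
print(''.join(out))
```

Execution trace: 'M' (except IndexError) → 'E' (after the try/except). Output: ME

Answer: ME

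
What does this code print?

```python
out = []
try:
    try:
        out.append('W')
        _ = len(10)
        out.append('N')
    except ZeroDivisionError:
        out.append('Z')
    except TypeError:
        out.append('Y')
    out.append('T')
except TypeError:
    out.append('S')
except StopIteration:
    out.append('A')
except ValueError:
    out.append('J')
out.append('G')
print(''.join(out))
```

Execution trace: 'W' (inner try body) → 'Y' (inner except TypeError) → 'T' (try body, no exception) → 'G' (after the try/except). Output: WYTG

Answer: WYTG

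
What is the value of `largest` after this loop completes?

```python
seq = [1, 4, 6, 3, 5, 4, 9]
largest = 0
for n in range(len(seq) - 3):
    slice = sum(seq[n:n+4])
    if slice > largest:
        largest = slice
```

Max sum of 4-element window in [1, 4, 6, 3, 5, 4, 9]
`largest` takes the values: 0 → 14 → 18 → 21

Answer: 21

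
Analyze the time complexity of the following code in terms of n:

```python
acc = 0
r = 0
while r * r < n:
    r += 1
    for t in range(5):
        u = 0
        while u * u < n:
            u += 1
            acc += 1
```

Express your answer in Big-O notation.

Each loop level contributes: √n × 1 × √n. Multiplying the contributions gives O(n).

Answer: O(n)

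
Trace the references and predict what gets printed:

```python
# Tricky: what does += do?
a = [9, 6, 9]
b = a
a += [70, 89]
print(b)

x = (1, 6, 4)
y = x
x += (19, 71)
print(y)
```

Key concept: += behavior differs for mutable vs immutable.
Step by step:
`a = [9, 6, 9]` → a = [9, 6, 9]
`b = a` → b = [9, 6, 9] (same object as a)
`a += [70, 89]` → a = [9, 6, 9, 70, 89] (same object as b); b = [9, 6, 9, 70, 89] (same object as a)
`print(b)` → prints [9, 6, 9, 70, 89]
`x = (1, 6, 4)` → x = (1, 6, 4)
`y = x` → y = (1, 6, 4)
`x += (19, 71)` → x = (1, 6, 4, 19, 71)
`print(y)` → prints (1, 6, 4)

Answer:
[9, 6, 9, 70, 89]
(1, 6, 4)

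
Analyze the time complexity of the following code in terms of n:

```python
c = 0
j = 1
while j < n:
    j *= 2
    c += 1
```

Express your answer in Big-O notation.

Each loop level contributes: log n. Multiplying the contributions gives O(log n).

Answer: O(log n)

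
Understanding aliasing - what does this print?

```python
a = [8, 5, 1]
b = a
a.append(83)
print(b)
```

Key concept: basic list aliasing.
Step by step:
`a = [8, 5, 1]` → a = [8, 5, 1]
`b = a` → b = [8, 5, 1] (same object as a)
`a.append(83)` → a = [8, 5, 1, 83] (same object as b); b = [8, 5, 1, 83] (same object as a)
`print(b)` → prints [8, 5, 1, 83]

Answer: [8, 5, 1, 83]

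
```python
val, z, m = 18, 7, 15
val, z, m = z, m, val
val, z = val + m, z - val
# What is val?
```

Trace:
`val, z, m = 18, 7, 15` → val = 18; z = 7; m = 15
`val, z, m = z, m, val` → val = 7; z = 15; m = 18
`val, z = val + m, z - val` → val = 25; z = 8
So val = 25

Answer: 25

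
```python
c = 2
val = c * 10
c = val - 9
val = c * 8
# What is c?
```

Trace:
`c = 2` → c = 2
`val = c * 10` → val = 20
`c = val - 9` → c = 11
`val = c * 8` → val = 88
So c = 11

Answer: 11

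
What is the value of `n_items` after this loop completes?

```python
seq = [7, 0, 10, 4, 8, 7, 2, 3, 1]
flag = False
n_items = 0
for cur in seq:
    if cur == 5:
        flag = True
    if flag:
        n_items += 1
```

Count elements after first 5 in [7, 0, 10, 4, 8, 7, 2, 3, 1]
`n_items` takes the values: 0

Answer: 0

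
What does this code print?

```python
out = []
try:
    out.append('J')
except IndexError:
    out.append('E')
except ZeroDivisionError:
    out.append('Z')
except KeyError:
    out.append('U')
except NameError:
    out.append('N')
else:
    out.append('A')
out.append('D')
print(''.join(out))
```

Execution trace: 'J' (try body, no exception) → 'A' (else) → 'D' (after the try/except). Output: JAD

Answer: JAD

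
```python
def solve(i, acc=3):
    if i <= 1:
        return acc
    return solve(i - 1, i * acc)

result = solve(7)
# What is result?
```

Accumulator trace (n, acc): (7, 3) -> (6, 21) -> (5, 126) -> (4, 630) -> (3, 2520) -> (2, 7560) -> (1, 15120) -> return 15120

Answer: 15120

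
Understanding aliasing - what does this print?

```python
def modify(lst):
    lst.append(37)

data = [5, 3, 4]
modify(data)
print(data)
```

Key concept: function modifies passed list.
Step by step:
`data = [5, 3, 4]` → data = [5, 3, 4]
`modify(data)` → data = [5, 3, 4, 37]
`print(data)` → prints [5, 3, 4, 37]

Answer: [5, 3, 4, 37]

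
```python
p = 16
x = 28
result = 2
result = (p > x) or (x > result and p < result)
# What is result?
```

Trace:
`p = 16` → p = 16
`x = 28` → x = 28
`result = 2` → result = 2
`result = (p > x) or (x > result and p < result)` → result = False
So result = False

Answer: False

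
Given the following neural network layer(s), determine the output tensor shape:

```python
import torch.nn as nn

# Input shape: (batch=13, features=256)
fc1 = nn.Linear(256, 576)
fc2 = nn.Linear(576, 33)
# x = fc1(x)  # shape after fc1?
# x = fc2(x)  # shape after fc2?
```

Input: (13, 256) -> after fc1: (13, 576) -> Output: (13, 33)

Answer: (13, 33)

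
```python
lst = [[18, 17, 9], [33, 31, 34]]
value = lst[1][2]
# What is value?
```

Trace:
`lst = [[18, 17, 9], [33, 31, 34]]` → lst = [[18, 17, 9], [33, 31, 34]]
`value = lst[1][2]` → value = 34
So value = 34

Answer: 34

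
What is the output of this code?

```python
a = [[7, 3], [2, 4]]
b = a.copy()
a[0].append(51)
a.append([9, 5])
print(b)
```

Key concept: shallow copy with nested lists.
Step by step:
`a = [[7, 3], [2, 4]]` → a = [[7, 3], [2, 4]]
`b = a.copy()` → b = [[7, 3], [2, 4]]
`a[0].append(51)` → a = [[7, 3, 51], [2, 4]]; b = [[7, 3, 51], [2, 4]]
`a.append([9, 5])` → a = [[7, 3, 51], [2, 4], [9, 5]]
`print(b)` → prints [[7, 3, 51], [2, 4]]

Answer: [[7, 3, 51], [2, 4]]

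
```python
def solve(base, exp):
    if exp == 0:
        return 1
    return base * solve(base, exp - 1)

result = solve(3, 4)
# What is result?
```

solve(3, 4) = 3 * 3 * 3 * 3 = 81

Answer: 81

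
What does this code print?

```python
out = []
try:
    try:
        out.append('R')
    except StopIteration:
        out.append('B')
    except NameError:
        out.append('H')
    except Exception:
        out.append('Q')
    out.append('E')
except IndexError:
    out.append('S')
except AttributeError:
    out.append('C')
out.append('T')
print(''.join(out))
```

Execution trace: 'R' (inner try body, no exception) → 'E' (try body, no exception) → 'T' (after the try/except). Output: RET

Answer: RET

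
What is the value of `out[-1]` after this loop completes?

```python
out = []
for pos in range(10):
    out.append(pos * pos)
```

Last element of squares 0 to 9
`out` takes the values: [] → [0] → [0, 1] → [0, 1, 4] → [0, 1, 4, 9] → [0, 1, 4, 9, 16] → [0, 1, 4, 9, 16, 25] → [0, 1, 4, 9, 16, 25, 36] → [0, 1, 4, 9, 16, 25, 36, 49] → [0, 1, 4, 9, 16, 25, 36, 49, 64] → [0, 1, 4, 9, 16, 25, 36, 49, 64, 81]
So `out[-1]` = 81

Answer: 81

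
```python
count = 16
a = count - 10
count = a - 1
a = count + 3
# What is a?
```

Trace:
`count = 16` → count = 16
`a = count - 10` → a = 6
`count = a - 1` → count = 5
`a = count + 3` → a = 8
So a = 8

Answer: 8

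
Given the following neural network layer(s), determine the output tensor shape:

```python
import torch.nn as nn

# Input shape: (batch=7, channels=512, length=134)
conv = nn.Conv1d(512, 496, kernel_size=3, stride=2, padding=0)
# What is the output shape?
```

Input: (7, 512, 134) -> Output: (7, 496, 66)

Answer: (7, 496, 66)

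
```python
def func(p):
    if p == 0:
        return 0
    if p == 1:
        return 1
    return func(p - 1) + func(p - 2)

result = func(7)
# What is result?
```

Build up from base cases: func(0)=0, func(1)=1, func(2)=1, func(3)=2, func(4)=3, func(5)=5, func(6)=8, ..., func(7)=13

Answer: 13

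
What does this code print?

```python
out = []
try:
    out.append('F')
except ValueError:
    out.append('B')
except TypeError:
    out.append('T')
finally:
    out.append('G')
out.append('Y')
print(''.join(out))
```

Execution trace: 'F' (try body, no exception) → 'G' (finally) → 'Y' (after the try/except). Output: FGY

Answer: FGY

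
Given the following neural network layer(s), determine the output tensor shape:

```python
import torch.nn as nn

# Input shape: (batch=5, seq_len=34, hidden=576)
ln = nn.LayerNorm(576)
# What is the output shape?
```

Input: (5, 34, 576) -> Output: (5, 34, 576)

Answer: (5, 34, 576)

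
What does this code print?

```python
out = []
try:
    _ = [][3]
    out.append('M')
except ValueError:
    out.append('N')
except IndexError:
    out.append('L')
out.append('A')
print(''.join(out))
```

Execution trace: 'L' (except IndexError) → 'A' (after the try/except). Output: LA

Answer: LA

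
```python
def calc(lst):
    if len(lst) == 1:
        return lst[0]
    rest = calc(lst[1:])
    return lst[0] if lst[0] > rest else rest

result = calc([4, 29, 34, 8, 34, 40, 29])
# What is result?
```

Recursive max over [4, 29, 34, 8, 34, 40, 29] = 40

Answer: 40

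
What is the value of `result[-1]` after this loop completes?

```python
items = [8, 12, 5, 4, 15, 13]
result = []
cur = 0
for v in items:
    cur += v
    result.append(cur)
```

Cumulative sum ends at 57
`result` takes the values: [] → [8] → [8, 20] → [8, 20, 25] → [8, 20, 25, 29] → [8, 20, 25, 29, 44] → [8, 20, 25, 29, 44, 57]
So `result[-1]` = 57

Answer: 57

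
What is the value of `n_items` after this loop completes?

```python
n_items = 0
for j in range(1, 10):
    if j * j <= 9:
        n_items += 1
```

Count numbers where j² ≤ 9
`n_items` takes the values: 0 → 1 → 2 → 3

Answer: 3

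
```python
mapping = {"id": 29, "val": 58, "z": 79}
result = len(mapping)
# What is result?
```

Trace:
`mapping = {"id": 29, "val": 58, "z": 79}` → mapping = {'id': 29, 'val': 58, 'z': 79}
`result = len(mapping)` → result = 3
So result = 3

Answer: 3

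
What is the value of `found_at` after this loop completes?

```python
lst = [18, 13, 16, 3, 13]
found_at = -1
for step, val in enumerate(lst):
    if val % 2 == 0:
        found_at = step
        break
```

First even number index in [18, 13, 16, 3, 13]
`found_at` takes the values: -1 → 0

Answer: 0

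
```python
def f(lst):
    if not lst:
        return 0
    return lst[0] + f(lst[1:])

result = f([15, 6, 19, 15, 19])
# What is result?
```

15 + 6 + 19 + 15 + 19 + 0 = 74

Answer: 74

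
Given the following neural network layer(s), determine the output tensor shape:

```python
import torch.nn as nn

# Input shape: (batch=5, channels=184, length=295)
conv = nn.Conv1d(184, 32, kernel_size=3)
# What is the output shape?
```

Input: (5, 184, 295) -> Output: (5, 32, 293)

Answer: (5, 32, 293)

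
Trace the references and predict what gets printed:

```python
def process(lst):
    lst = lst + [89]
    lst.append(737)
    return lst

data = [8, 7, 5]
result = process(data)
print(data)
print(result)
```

Key concept: rebinding parameter vs mutation.
Step by step:
`data = [8, 7, 5]` → data = [8, 7, 5]
`result = process(data)` → result = [8, 7, 5, 89, 737]
`print(data)` → prints [8, 7, 5]
`print(result)` → prints [8, 7, 5, 89, 737]

Answer:
[8, 7, 5]
[8, 7, 5, 89, 737]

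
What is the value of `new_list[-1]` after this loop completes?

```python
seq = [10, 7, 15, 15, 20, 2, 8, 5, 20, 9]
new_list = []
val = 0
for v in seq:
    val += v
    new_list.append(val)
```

Cumulative sum ends at 111
`new_list` takes the values: [] → [10] → [10, 17] → [10, 17, 32] → [10, 17, 32, 47] → [10, 17, 32, 47, 67] → [10, 17, 32, 47, 67, 69] → [10, 17, 32, 47, 67, 69, 77] → [10, 17, 32, 47, 67, 69, 77, 82] → [10, 17, 32, 47, 67, 69, 77, 82, 102] → [10, 17, 32, 47, 67, 69, 77, 82, 102, 111]
So `new_list[-1]` = 111

Answer: 111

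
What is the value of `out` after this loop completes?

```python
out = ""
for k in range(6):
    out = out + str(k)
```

Concatenate digits 0 to 5
`out` takes the values: "" → "0" → "01" → "012" → "0123" → "01234" → "012345"

Answer: "012345"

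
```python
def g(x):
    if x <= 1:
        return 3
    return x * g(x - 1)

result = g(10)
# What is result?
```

g(10) = 10 * 9 * 8 * 7 * 6 * 5 * 4 * 3 * 2 * 3 = 10886400

Answer: 10886400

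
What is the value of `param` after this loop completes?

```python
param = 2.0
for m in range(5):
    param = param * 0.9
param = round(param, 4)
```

Exponential decay: 2.0 * 0.9^5
`param` takes the values: 2.0 → 1.8 → 1.62 → 1.458 → 1.3122 → 1.18098 → 1.181

Answer: 1.181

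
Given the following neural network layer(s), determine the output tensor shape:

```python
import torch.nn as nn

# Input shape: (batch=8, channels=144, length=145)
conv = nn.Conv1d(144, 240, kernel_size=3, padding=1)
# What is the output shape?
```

Input: (8, 144, 145) -> Output: (8, 240, 145)

Answer: (8, 240, 145)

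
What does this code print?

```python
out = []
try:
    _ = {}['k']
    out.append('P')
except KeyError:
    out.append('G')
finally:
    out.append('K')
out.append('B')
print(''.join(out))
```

Execution trace: 'G' (except KeyError) → 'K' (finally) → 'B' (after the try/except). Output: GKB

Answer: GKB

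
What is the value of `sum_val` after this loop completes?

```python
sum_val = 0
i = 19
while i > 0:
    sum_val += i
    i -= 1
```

Sum 19 down to 1
`sum_val` takes the values: 0 → 19 → 37 → 54 → 70 → 85 → 99 → 112 → 124 → 135 → 145 → 154 → 162 → 169 → 175 → 180 → 184 → 187 → 189 → 190

Answer: 190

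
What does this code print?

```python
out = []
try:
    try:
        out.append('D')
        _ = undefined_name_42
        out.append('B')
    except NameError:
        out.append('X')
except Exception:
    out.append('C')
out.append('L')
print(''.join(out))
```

Execution trace: 'D' (inner try body) → 'X' (inner except NameError) → 'L' (after the try/except). Output: DXL

Answer: DXL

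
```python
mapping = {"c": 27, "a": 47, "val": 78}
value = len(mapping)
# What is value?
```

Trace:
`mapping = {"c": 27, "a": 47, "val": 78}` → mapping = {'c': 27, 'a': 47, 'val': 78}
`value = len(mapping)` → value = 3
So value = 3

Answer: 3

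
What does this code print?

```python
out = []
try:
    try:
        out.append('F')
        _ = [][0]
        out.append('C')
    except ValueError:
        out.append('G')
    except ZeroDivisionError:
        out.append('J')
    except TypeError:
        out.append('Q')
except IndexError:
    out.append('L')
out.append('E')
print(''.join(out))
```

Execution trace: 'F' (try body) → 'L' (outer except IndexError) → 'E' (after the try/except). Output: FLE

Answer: FLE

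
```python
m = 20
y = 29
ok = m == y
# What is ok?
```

Trace:
`m = 20` → m = 20
`y = 29` → y = 29
`ok = m == y` → ok = False
So ok = False

Answer: False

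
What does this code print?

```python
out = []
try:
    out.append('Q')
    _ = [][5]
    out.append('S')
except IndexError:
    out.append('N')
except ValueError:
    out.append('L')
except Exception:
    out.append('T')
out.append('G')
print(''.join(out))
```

Execution trace: 'Q' (try body) → 'N' (except IndexError) → 'G' (after the try/except). Output: QNG

Answer: QNG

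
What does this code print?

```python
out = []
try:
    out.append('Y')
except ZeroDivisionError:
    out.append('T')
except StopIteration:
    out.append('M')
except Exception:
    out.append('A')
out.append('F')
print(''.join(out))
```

Execution trace: 'Y' (try body, no exception) → 'F' (after the try/except). Output: YF

Answer: YF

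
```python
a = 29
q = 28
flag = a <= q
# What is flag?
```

Trace:
`a = 29` → a = 29
`q = 28` → q = 28
`flag = a <= q` → flag = False
So flag = False

Answer: False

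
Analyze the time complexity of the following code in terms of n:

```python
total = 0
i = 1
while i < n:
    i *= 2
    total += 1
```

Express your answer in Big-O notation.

Each loop level contributes: log n. Multiplying the contributions gives O(log n).

Answer: O(log n)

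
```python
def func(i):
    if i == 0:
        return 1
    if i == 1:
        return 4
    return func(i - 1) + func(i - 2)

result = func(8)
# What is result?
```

Build up from base cases: func(0)=1, func(1)=4, func(2)=5, func(3)=9, func(4)=14, func(5)=23, func(6)=37, ..., func(8)=97

Answer: 97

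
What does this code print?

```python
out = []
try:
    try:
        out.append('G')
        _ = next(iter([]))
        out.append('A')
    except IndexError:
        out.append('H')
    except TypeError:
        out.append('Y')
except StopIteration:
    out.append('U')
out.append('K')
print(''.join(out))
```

Execution trace: 'G' (try body) → 'U' (outer except StopIteration) → 'K' (after the try/except). Output: GUK

Answer: GUK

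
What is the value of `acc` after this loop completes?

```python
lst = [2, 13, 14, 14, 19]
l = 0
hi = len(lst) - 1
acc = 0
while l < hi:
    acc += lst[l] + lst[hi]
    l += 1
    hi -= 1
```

Sum of pairs from ends
`acc` takes the values: 0 → 21 → 48

Answer: 48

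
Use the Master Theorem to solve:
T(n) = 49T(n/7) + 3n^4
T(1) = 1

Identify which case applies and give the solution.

a=49, b=7, f(n)=3n^4. log_7(49) = 2. Since c=4 > 2 and the regularity condition holds (49(n/7)^4 = (49/7^4)n^4 with 49/7^4 < 1), Case 3 applies: T(n) = Θ(f(n)) = O(n^4).

Answer: O(n^4) - Case 3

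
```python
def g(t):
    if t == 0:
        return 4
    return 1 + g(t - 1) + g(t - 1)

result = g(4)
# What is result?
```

g(t) = 1 + 2·g(t-1), g(0)=4. Closed form: (4+1)·2^4 - 1 = 79.

Answer: 79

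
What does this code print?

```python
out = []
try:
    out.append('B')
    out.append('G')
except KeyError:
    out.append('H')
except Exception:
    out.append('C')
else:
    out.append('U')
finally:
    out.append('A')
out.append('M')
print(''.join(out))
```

Execution trace: 'B' (try body) → 'G' (try body, no exception) → 'U' (else) → 'A' (finally) → 'M' (after the try/except). Output: BGUAM

Answer: BGUAM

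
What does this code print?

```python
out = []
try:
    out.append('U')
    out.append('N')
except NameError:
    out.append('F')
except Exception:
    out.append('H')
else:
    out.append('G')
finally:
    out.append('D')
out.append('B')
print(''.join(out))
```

Execution trace: 'U' (try body) → 'N' (try body, no exception) → 'G' (else) → 'D' (finally) → 'B' (after the try/except). Output: UNGDB

Answer: UNGDB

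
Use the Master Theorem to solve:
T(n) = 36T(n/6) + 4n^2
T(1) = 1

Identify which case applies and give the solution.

a=36, b=6, f(n)=4n^2. log_6(36) = 2. Since c=2 = 2, Case 2 applies: T(n) = Θ(n^log_b(a) · log n) = O(n^2 log n).

Answer: O(n^2 log n) - Case 2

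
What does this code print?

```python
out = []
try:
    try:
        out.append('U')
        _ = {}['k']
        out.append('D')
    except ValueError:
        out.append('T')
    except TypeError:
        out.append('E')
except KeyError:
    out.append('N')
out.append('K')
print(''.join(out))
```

Execution trace: 'U' (try body) → 'N' (outer except KeyError) → 'K' (after the try/except). Output: UNK

Answer: UNK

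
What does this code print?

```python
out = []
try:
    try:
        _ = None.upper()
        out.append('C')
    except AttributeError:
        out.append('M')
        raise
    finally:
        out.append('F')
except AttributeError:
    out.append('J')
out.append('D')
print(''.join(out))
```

Execution trace: 'M' (inner except AttributeError) → 'F' (inner finally) → 'J' (outer except AttributeError) → 'D' (after the try/except). Output: MFJD

Answer: MFJD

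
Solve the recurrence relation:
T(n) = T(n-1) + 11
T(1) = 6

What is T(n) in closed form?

Unrolling: T(n) = T(1) + 11·(n-1) = 6 + 11(n-1) = 11n - 5.

Answer: T(n) = 11n - 5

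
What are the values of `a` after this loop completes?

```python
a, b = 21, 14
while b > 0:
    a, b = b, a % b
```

GCD of 21 and 14
`a` takes the values: 21 → 14 → 7

Answer: 7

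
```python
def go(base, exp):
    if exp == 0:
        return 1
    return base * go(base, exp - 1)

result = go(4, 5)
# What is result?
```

go(4, 5) = 4 * 4 * 4 * 4 * 4 = 1024

Answer: 1024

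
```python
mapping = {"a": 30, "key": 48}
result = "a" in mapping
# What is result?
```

Trace:
`mapping = {"a": 30, "key": 48}` → mapping = {'a': 30, 'key': 48}
`result = "a" in mapping` → result = True
So result = True

Answer: True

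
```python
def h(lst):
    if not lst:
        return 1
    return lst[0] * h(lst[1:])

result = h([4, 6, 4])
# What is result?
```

Product over [4, 6, 4] = 4 * 6 * 4 = 96

Answer: 96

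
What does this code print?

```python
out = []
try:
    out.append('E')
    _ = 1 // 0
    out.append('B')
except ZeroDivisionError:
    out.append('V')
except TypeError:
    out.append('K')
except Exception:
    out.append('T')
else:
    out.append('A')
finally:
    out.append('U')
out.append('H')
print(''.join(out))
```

Execution trace: 'E' (try body) → 'V' (except ZeroDivisionError) → 'U' (finally) → 'H' (after the try/except). Output: EVUH

Answer: EVUH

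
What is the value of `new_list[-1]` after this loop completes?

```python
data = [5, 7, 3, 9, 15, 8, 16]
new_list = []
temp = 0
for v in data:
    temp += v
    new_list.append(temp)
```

Cumulative sum ends at 63
`new_list` takes the values: [] → [5] → [5, 12] → [5, 12, 15] → [5, 12, 15, 24] → [5, 12, 15, 24, 39] → [5, 12, 15, 24, 39, 47] → [5, 12, 15, 24, 39, 47, 63]
So `new_list[-1]` = 63

Answer: 63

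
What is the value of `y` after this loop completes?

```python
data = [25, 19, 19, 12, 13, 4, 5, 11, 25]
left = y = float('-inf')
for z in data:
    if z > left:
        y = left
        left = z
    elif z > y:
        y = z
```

Second largest (with repeats) in [25, 19, 19, 12, 13, 4, 5, 11, 25]
`y` takes the values: -inf → 19 → 25

Answer: 25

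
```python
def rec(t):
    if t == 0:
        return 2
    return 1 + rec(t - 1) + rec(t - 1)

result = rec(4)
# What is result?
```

rec(t) = 1 + 2·rec(t-1), rec(0)=2. Closed form: (2+1)·2^4 - 1 = 47.

Answer: 47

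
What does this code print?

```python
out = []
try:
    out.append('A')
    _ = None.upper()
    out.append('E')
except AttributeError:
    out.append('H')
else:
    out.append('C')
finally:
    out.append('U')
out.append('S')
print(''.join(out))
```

Execution trace: 'A' (try body) → 'H' (except AttributeError) → 'U' (finally) → 'S' (after the try/except). Output: AHUS

Answer: AHUS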